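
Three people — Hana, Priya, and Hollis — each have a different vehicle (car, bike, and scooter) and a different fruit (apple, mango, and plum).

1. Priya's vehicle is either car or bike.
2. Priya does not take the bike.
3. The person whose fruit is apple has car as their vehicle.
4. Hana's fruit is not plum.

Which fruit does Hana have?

mango

With clues 1–3, apple is impossible for Hana's fruit.
With clues 1–4, plum is impossible for Hana's fruit.
That leaves mango.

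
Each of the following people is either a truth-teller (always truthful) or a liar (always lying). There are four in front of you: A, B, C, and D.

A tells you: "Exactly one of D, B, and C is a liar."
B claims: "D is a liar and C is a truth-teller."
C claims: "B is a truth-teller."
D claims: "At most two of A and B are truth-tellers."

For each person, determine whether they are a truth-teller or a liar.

Regardless of anyone's role, D's statement is true, so D is a truth-teller.
With that fixed, B's statement is false, so B is a liar.
With that fixed, C's statement is false, so C is a liar.
With that fixed, A's statement is false, so A is a liar.

A: liar, B: liar, C: liar, D: truth-teller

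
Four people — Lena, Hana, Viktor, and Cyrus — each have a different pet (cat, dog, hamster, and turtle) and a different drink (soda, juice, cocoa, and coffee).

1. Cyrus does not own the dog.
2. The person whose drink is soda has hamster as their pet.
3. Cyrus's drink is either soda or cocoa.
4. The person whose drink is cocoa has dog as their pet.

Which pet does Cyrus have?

hamster

Clue 1 rules out dog for Cyrus's pet.
With clues 1–4, cat and turtle are impossible for Cyrus's pet.
That leaves hamster.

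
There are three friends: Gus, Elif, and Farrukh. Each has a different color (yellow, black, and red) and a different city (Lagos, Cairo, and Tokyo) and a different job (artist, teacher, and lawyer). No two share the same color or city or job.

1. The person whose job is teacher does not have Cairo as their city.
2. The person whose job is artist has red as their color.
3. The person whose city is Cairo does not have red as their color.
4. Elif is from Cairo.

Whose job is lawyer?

With clues 1–4, Farrukh and Gus are impossible for the one with job lawyer.
That leaves Elif.

Elif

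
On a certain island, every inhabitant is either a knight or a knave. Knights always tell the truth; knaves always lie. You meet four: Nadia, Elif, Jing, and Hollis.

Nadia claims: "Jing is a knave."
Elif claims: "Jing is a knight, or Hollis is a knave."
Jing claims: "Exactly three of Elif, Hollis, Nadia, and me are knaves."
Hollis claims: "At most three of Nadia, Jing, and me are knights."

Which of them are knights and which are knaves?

Regardless of anyone's role, Hollis's statement is true, so Hollis is a knight.
Consider Nadia. Suppose Nadia is a knave.
Then no assignment of the remaining roles makes every statement match its speaker's type — contradiction.
So Nadia is a knight.
With that fixed, Jing's statement is false, so Jing is a knave.
With that fixed, Elif's statement is false, so Elif is a knave.

Nadia: knight, Elif: knave, Jing: knave, Hollis: knight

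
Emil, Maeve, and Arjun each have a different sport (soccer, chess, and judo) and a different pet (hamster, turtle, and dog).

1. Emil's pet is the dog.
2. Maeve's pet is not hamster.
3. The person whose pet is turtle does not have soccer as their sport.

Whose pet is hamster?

Clue 1 rules out Emil for the one with pet hamster.
With clues 1–2, Maeve is impossible for the one with pet hamster.
That leaves Arjun.

Arjun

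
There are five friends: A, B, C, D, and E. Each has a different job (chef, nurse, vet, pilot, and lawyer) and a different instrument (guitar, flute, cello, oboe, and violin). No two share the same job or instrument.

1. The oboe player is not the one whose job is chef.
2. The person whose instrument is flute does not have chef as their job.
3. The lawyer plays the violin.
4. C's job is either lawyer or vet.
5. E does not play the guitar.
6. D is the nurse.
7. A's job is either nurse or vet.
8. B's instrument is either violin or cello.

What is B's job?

With clues 1–6, nurse is impossible for B's job.
With clues 1–7, lawyer and vet are impossible for B's job.
With clues 1–8, pilot is impossible for B's job.
That leaves chef.

chef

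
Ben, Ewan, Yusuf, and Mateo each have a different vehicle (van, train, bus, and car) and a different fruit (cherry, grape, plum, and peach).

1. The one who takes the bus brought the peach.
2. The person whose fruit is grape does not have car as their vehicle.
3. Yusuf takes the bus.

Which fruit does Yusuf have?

With clues 1–3, cherry, grape, and plum are impossible for Yusuf's fruit.
That leaves peach.

peach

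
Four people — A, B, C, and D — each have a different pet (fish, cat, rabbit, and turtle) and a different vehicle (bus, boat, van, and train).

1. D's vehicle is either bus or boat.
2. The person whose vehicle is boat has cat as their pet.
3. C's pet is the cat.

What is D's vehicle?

bus

Clue 1 rules out train and van for D's vehicle.
With clues 1–3, boat is impossible for D's vehicle.
That leaves bus.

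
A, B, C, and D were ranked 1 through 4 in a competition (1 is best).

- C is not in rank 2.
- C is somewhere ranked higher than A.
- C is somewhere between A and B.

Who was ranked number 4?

A

With clues 1–2, C is ruled out for rank 4.
With clues 1–3, B and D are ruled out for rank 4.
So rank 4 is A.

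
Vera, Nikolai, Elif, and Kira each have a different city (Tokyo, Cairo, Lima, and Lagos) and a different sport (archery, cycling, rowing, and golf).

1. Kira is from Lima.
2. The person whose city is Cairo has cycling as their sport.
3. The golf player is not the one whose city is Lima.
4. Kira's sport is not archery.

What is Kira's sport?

rowing

With clues 1–2, cycling is impossible for Kira's sport.
With clues 1–3, golf is impossible for Kira's sport.
With clues 1–4, archery is impossible for Kira's sport.
That leaves rowing.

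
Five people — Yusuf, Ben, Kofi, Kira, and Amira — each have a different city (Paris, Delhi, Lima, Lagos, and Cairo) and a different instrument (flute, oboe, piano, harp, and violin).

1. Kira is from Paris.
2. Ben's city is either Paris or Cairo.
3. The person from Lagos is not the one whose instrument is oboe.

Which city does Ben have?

Clue 1 rules out Paris for Ben's city.
With clues 1–2, Delhi, Lagos, and Lima are impossible for Ben's city.
That leaves Cairo.

Cairo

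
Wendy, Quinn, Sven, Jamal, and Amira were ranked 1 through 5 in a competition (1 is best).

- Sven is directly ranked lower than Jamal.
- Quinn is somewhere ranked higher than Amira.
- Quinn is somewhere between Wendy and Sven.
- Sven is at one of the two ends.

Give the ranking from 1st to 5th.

From clue 1: Sven is in {2,3,4,5}.
From clues 1–2: Quinn is in {1,2,3,4}.
From clues 1–3: Quinn is in {2,3}.
From clues 1–4: Wendy → rank 1, Quinn → rank 2, Amira → rank 3, Jamal → rank 4, Sven → rank 5.

Wendy, Quinn, Amira, Jamal, Sven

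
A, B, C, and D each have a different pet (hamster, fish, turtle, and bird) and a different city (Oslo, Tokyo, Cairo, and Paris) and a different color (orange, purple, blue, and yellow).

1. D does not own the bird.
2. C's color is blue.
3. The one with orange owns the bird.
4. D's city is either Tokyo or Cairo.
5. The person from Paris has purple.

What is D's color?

With clues 1–2, blue is impossible for D's color.
With clues 1–3, orange is impossible for D's color.
With clues 1–5, purple is impossible for D's color.
That leaves yellow.

yellow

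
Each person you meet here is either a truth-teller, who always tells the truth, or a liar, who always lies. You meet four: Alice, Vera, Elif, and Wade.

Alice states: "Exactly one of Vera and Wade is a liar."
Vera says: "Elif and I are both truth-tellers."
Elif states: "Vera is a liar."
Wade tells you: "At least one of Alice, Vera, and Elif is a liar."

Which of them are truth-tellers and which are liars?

Alice: truth-teller, Vera: liar, Elif: truth-teller, Wade: truth-teller

Consider Alice. Suppose Alice is a liar.
Then no assignment of the remaining roles makes every statement match its speaker's type — contradiction.
So Alice is a truth-teller.
Consider Vera. Suppose Vera is a truth-teller.
Then no assignment of the remaining roles makes every statement match its speaker's type — contradiction.
So Vera is a liar.
With that fixed, Elif's statement is true, so Elif is a truth-teller.
With that fixed, Wade's statement is true, so Wade is a truth-teller.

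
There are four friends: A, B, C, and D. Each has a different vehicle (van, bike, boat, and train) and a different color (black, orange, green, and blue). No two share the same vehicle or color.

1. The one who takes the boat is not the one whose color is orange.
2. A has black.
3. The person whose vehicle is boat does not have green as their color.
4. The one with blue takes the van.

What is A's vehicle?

boat

With clues 1–4, bike, train, and van are impossible for A's vehicle.
That leaves boat.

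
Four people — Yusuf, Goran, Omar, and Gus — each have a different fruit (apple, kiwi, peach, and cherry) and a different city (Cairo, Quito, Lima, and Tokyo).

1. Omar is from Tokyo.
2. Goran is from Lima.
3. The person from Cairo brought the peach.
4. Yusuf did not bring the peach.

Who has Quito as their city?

Clue 1 rules out Omar for the one with city Quito.
With clues 1–2, Goran is impossible for the one with city Quito.
With clues 1–4, Gus is impossible for the one with city Quito.
That leaves Yusuf.

Yusuf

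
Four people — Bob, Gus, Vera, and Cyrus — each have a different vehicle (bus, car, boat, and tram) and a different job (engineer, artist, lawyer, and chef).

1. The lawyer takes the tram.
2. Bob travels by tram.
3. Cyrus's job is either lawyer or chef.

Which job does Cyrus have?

With clues 1–2, lawyer is impossible for Cyrus's job.
With clues 1–3, artist and engineer are impossible for Cyrus's job.
That leaves chef.

chef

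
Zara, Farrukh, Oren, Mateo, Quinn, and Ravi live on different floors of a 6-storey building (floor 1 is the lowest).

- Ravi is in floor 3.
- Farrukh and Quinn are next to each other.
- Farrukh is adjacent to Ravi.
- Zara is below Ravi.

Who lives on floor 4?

Farrukh

With clue 1, Ravi is ruled out for floor 4.
With clues 1–3, Quinn is ruled out for floor 4.
With clues 1–4, Mateo, Oren, and Zara are ruled out for floor 4.
So floor 4 is Farrukh.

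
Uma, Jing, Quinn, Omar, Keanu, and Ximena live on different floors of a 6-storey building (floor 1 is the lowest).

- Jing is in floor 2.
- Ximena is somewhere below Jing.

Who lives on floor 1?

With clue 1, Jing is ruled out for floor 1.
With clues 1–2, Keanu, Omar, Quinn, and Uma are ruled out for floor 1.
So floor 1 is Ximena.

Ximena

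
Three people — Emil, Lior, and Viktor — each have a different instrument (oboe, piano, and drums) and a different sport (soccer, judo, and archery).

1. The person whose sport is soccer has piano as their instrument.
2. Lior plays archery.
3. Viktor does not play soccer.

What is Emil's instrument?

piano

With clues 1–3, drums and oboe are impossible for Emil's instrument.
That leaves piano.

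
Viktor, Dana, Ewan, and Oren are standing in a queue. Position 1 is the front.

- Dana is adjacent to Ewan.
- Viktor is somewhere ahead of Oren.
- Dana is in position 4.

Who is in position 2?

Oren

With clues 1–2, Viktor is ruled out for position 2.
With clues 1–3, Dana and Ewan are ruled out for position 2.
So position 2 is Oren.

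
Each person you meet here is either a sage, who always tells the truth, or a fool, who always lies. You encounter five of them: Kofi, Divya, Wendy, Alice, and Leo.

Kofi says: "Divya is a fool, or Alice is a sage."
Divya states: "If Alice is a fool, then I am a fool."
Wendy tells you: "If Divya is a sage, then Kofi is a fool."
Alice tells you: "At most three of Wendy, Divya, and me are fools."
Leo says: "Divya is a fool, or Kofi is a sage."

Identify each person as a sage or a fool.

Regardless of anyone's role, Alice's statement is true, so Alice is a sage.
With that fixed, Kofi's statement is true, so Kofi is a sage.
With that fixed, Divya's statement is true, so Divya is a sage.
With that fixed, Wendy's statement is false, so Wendy is a fool.
With that fixed, Leo's statement is true, so Leo is a sage.

Kofi: sage, Divya: sage, Wendy: fool, Alice: sage, Leo: sage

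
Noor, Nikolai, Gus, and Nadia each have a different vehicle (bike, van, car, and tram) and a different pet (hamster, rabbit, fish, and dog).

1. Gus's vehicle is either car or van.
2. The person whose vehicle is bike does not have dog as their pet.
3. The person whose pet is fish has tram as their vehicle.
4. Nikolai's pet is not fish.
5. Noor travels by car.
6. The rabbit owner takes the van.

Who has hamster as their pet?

Nikolai

With clues 1–5, Nadia is impossible for the one with pet hamster.
With clues 1–6, Gus and Noor are impossible for the one with pet hamster.
That leaves Nikolai.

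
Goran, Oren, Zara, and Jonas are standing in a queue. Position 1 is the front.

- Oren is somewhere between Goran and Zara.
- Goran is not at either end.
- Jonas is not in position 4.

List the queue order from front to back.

From clue 1: Oren is in {2,3}.
From clues 1–2: Goran is in {2,3}.
From clues 1–3: Jonas → position 1, Goran → position 2, Oren → position 3, Zara → position 4.

Jonas, Goran, Oren, Zara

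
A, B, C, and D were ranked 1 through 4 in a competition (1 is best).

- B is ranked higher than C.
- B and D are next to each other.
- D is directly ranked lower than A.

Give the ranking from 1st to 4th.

A, D, B, C

From clue 1: B is in {1,2,3}.
From clues 1–2: C is in {3,4}.
From clues 1–3: A → rank 1, D → rank 2, B → rank 3, C → rank 4.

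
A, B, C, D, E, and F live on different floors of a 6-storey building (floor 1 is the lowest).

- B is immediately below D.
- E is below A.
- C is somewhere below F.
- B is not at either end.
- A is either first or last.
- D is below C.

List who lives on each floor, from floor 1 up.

E, B, D, C, F, A

From clue 1: B is in {1,2,3,4,5}.
From clues 1–2: A is in {2,3,4,5,6}.
From clues 1–4: B is in {2,3,4,5}.
From clues 1–5: A → floor 6.
From clues 1–6: E → floor 1, B → floor 2, D → floor 3, C → floor 4, F → floor 5.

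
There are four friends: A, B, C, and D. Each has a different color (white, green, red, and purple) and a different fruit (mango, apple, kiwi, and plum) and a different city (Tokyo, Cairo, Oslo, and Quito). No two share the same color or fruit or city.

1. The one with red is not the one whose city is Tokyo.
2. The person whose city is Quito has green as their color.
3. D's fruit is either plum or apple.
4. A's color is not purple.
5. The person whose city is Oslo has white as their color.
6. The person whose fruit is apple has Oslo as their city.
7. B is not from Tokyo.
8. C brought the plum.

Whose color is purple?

With clues 1–4, A is impossible for the one with color purple.
With clues 1–7, B is impossible for the one with color purple.
With clues 1–8, D is impossible for the one with color purple.
That leaves C.

C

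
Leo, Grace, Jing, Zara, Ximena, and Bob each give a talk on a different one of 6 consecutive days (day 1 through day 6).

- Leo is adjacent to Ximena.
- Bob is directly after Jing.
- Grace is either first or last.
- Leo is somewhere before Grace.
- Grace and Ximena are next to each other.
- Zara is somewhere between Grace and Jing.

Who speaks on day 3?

Zara

With clues 1–3, Grace is ruled out for day 3.
With clues 1–5, Jing, Leo, and Ximena are ruled out for day 3.
With clues 1–6, Bob is ruled out for day 3.
So day 3 is Zara.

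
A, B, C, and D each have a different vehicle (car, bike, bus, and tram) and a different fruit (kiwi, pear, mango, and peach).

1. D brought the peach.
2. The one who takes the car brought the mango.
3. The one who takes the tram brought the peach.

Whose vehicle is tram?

D

With clues 1–3, A, B, and C are impossible for the one with vehicle tram.
That leaves D.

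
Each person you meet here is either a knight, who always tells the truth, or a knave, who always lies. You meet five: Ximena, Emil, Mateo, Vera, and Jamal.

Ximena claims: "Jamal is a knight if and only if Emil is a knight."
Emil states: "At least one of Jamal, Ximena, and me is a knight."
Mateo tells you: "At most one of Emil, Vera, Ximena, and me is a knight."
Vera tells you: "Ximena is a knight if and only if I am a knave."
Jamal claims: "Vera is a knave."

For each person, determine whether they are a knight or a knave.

Ximena: knave, Emil: knight, Mateo: knave, Vera: knight, Jamal: knave

Consider Ximena. Suppose Ximena is a knight.
Then whichever role Vera has, Vera's statement has the wrong truth value — contradiction.
So Ximena is a knave.
Consider Emil. Suppose Emil is a knave.
Then no assignment of the remaining roles makes every statement match its speaker's type — contradiction.
So Emil is a knight.
Consider Mateo. Suppose Mateo is a knight.
Then Mateo's own statement would have to be true, but it can't be — contradiction.
So Mateo is a knave.
Consider Vera. Suppose Vera is a knave.
Then Mateo's statement comes out true, contradicting Mateo being a knave.
So Vera is a knight.
With that fixed, Jamal's statement is false, so Jamal is a knave.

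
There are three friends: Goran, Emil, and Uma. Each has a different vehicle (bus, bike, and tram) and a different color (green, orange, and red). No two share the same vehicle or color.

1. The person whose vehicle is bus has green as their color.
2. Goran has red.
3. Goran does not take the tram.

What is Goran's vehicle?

bike

With clues 1–2, bus is impossible for Goran's vehicle.
With clues 1–3, tram is impossible for Goran's vehicle.
That leaves bike.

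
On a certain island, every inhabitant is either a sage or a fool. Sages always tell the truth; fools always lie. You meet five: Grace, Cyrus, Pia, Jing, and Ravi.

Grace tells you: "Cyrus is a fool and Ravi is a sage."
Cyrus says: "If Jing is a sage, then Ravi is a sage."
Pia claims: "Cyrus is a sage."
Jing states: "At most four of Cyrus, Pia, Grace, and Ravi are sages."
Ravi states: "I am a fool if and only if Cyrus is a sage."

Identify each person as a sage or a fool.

Grace: fool, Cyrus: fool, Pia: fool, Jing: sage, Ravi: fool

Regardless of anyone's role, Jing's statement is true, so Jing is a sage.
Consider Grace. Suppose Grace is a sage.
Then no assignment of the remaining roles makes every statement match its speaker's type — contradiction.
So Grace is a fool.
Consider Cyrus. Suppose Cyrus is a sage.
Then whichever role Ravi has, Ravi's statement has the wrong truth value — contradiction.
So Cyrus is a fool.
With that fixed, Pia's statement is false, so Pia is a fool.
Consider Ravi. Suppose Ravi is a sage.
Then Grace's statement comes out true, contradicting Grace being a fool.
So Ravi is a fool.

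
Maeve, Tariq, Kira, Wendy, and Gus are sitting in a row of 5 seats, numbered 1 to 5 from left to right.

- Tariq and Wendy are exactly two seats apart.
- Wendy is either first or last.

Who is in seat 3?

With clues 1–2, Gus, Kira, Maeve, and Wendy are ruled out for seat 3.
So seat 3 is Tariq.

Tariq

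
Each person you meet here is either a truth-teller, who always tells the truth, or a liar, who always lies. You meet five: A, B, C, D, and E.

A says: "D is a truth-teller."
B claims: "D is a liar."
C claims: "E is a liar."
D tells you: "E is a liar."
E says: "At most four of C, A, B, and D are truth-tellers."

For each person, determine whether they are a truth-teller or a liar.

Regardless of anyone's role, E's statement is true, so E is a truth-teller.
With that fixed, C's statement is false, so C is a liar.
With that fixed, D's statement is false, so D is a liar.
With that fixed, A's statement is false, so A is a liar.
With that fixed, B's statement is true, so B is a truth-teller.

A: liar, B: truth-teller, C: liar, D: liar, E: truth-teller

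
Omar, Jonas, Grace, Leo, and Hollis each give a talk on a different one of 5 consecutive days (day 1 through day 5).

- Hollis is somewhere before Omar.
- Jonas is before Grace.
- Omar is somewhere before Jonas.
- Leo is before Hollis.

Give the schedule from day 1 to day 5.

From clue 1: Omar is in {2,3,4,5}.
From clues 1–3: Omar is in {2,3}.
From clues 1–4: Leo → day 1, Hollis → day 2, Omar → day 3, Jonas → day 4, Grace → day 5.

Leo, Hollis, Omar, Jonas, Grace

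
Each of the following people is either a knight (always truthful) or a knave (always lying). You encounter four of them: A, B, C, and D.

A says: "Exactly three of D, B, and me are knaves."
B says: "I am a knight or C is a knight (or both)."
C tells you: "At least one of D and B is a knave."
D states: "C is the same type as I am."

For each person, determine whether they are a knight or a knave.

A: knave, B: knight, C: knight, D: knave

Consider A. Suppose A is a knight.
Then A's own statement would have to be true, but it can't be — contradiction.
So A is a knave.
Consider B. Suppose B is a knave.
Then no assignment of the remaining roles makes every statement match its speaker's type — contradiction.
So B is a knight.
Consider C. Suppose C is a knave.
Then whichever role D has, D's statement has the wrong truth value — contradiction.
So C is a knight.
Consider D. Suppose D is a knight.
Then C's statement comes out false, contradicting C being a knight.
So D is a knave.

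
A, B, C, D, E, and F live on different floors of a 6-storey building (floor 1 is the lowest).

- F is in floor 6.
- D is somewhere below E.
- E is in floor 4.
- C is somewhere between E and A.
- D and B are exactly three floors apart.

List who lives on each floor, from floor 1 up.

A, D, C, E, B, F

From clue 1: F → floor 6.
From clues 1–2: D is in {1,2,3,4}.
From clues 1–3: E → floor 4.
From clues 1–4: B → floor 5.
From clues 1–5: A → floor 1, D → floor 2, C → floor 3.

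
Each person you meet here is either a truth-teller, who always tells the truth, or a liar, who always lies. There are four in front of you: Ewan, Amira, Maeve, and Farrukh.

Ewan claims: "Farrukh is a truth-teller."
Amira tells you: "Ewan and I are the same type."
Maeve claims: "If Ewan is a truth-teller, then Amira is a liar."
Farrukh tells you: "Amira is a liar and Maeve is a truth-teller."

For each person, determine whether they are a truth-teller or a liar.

Consider Ewan. Suppose Ewan is a liar.
Then whichever role Amira has, Amira's statement has the wrong truth value — contradiction.
So Ewan is a truth-teller.
Consider Amira. Suppose Amira is a truth-teller.
Then no assignment of the remaining roles makes every statement match its speaker's type — contradiction.
So Amira is a liar.
With that fixed, Maeve's statement is true, so Maeve is a truth-teller.
With that fixed, Farrukh's statement is true, so Farrukh is a truth-teller.

Ewan: truth-teller, Amira: liar, Maeve: truth-teller, Farrukh: truth-teller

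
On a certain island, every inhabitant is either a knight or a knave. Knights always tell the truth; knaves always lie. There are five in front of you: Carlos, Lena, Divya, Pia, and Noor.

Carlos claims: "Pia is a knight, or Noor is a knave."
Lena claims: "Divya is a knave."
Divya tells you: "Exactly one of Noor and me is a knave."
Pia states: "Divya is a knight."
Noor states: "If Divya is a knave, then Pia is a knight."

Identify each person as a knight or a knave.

Consider Carlos. Suppose Carlos is a knave.
Then no assignment of the remaining roles makes every statement match its speaker's type — contradiction.
So Carlos is a knight.
Consider Lena. Suppose Lena is a knave.
Then no assignment of the remaining roles makes every statement match its speaker's type — contradiction.
So Lena is a knight.
Consider Divya. Suppose Divya is a knight.
Then Lena's statement comes out false, contradicting Lena being a knight.
So Divya is a knave.
With that fixed, Pia's statement is false, so Pia is a knave.
With that fixed, Noor's statement is false, so Noor is a knave.

Carlos: knight, Lena: knight, Divya: knave, Pia: knave, Noor: knave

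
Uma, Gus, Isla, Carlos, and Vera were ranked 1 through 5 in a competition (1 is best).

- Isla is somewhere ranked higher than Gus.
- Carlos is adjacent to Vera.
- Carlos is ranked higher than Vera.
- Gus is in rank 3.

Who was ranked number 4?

With clues 1–4, Gus, Isla, Uma, and Vera are ruled out for rank 4.
So rank 4 is Carlos.

Carlos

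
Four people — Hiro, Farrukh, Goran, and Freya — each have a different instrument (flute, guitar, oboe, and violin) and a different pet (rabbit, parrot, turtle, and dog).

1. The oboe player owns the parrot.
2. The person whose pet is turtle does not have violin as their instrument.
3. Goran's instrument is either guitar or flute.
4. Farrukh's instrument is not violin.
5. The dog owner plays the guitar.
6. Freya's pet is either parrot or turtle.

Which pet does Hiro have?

With clues 1–6, dog, parrot, and turtle are impossible for Hiro's pet.
That leaves rabbit.

rabbit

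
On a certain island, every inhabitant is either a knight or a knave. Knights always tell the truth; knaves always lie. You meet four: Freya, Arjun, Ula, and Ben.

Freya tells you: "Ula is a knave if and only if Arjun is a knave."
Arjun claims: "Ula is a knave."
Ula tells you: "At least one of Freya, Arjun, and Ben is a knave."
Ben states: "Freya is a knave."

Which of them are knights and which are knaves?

Consider Freya. Suppose Freya is a knight.
Then no assignment of the remaining roles makes every statement match its speaker's type — contradiction.
So Freya is a knave.
With that fixed, Ula's statement is true, so Ula is a knight.
With that fixed, Ben's statement is true, so Ben is a knight.
With that fixed, Arjun's statement is false, so Arjun is a knave.

Freya: knave, Arjun: knave, Ula: knight, Ben: knight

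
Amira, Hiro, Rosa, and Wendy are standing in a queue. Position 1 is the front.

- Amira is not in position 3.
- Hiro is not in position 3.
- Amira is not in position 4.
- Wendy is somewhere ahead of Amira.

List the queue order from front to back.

Wendy, Amira, Rosa, Hiro

From clue 1: Amira is in {1,2,4}.
From clues 1–3: Amira is in {1,2}.
From clues 1–4: Wendy → position 1, Amira → position 2, Rosa → position 3, Hiro → position 4.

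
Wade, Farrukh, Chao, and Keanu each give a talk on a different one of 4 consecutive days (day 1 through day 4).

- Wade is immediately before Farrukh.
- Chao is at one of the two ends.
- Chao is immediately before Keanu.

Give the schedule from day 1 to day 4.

From clue 1: Wade is in {1,2,3}.
From clues 1–2: Chao is in {1,4}.
From clues 1–3: Chao → day 1, Keanu → day 2, Wade → day 3, Farrukh → day 4.

Chao, Keanu, Wade, Farrukh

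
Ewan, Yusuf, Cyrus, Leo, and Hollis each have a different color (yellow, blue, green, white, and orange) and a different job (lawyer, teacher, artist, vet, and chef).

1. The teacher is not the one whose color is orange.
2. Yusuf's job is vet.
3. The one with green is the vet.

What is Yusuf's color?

With clues 1–3, blue, orange, white, and yellow are impossible for Yusuf's color.
That leaves green.

green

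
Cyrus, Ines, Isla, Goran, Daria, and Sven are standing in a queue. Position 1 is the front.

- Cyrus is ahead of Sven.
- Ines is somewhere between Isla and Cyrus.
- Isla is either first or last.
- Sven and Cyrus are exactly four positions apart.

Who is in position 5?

Sven

With clues 1–3, Isla is ruled out for position 5.
With clues 1–4, Cyrus, Daria, Goran, and Ines are ruled out for position 5.
So position 5 is Sven.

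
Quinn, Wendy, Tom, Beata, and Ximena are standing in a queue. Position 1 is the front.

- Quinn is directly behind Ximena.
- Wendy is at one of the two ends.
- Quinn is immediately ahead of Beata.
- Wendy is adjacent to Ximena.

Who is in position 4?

With clues 1–2, Wendy is ruled out for position 4.
With clues 1–3, Ximena is ruled out for position 4.
With clues 1–4, Quinn and Tom are ruled out for position 4.
So position 4 is Beata.

Beata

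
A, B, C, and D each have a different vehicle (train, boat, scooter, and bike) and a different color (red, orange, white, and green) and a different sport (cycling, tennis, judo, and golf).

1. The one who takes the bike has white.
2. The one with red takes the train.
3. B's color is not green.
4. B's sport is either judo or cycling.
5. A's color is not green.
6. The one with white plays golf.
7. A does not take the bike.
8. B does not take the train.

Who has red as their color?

A

With clues 1–7, C and D are impossible for the one with color red.
With clues 1–8, B is impossible for the one with color red.
That leaves A.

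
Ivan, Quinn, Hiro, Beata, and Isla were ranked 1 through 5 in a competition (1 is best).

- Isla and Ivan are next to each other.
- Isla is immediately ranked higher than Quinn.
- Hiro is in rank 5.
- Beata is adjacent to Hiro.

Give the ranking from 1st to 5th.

From clues 1–2: Ivan is in {1,2,3}.
From clues 1–3: Hiro → rank 5.
From clues 1–4: Ivan → rank 1, Isla → rank 2, Quinn → rank 3, Beata → rank 4.

Ivan, Isla, Quinn, Beata, Hiro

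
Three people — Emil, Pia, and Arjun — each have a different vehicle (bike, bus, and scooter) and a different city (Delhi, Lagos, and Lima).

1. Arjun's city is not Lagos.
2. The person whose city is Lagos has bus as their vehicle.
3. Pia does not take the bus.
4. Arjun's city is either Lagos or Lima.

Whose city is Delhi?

With clues 1–3, Emil is impossible for the one with city Delhi.
With clues 1–4, Arjun is impossible for the one with city Delhi.
That leaves Pia.

Pia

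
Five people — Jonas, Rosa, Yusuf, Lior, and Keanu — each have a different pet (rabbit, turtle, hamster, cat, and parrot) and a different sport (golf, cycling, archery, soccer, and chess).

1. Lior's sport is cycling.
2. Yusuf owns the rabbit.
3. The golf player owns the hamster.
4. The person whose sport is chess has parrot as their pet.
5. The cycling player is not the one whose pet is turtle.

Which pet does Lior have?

With clues 1–2, rabbit is impossible for Lior's pet.
With clues 1–3, hamster is impossible for Lior's pet.
With clues 1–4, parrot is impossible for Lior's pet.
With clues 1–5, turtle is impossible for Lior's pet.
That leaves cat.

cat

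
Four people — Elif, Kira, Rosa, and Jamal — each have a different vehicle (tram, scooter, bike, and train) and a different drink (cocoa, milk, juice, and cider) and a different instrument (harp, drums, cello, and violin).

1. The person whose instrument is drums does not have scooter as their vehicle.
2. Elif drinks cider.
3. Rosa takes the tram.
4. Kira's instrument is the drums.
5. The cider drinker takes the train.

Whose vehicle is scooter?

Jamal

With clues 1–3, Rosa is impossible for the one with vehicle scooter.
With clues 1–4, Kira is impossible for the one with vehicle scooter.
With clues 1–5, Elif is impossible for the one with vehicle scooter.
That leaves Jamal.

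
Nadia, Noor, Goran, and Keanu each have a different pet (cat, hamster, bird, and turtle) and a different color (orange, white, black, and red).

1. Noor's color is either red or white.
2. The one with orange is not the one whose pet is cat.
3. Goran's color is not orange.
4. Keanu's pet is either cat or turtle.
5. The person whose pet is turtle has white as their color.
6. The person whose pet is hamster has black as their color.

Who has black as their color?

Goran

Clue 1 rules out Noor for the one with color black.
With clues 1–5, Nadia is impossible for the one with color black.
With clues 1–6, Keanu is impossible for the one with color black.
That leaves Goran.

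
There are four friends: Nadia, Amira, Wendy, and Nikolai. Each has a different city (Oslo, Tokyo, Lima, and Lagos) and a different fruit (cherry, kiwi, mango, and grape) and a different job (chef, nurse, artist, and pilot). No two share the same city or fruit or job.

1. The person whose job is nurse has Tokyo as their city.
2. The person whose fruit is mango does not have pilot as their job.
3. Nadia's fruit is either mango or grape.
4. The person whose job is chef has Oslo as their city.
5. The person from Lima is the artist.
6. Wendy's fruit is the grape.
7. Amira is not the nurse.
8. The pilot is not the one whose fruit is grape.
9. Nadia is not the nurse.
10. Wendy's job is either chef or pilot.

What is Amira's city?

With clues 1–7, Tokyo is impossible for Amira's city.
With clues 1–10, Lima and Oslo are impossible for Amira's city.
That leaves Lagos.

Lagos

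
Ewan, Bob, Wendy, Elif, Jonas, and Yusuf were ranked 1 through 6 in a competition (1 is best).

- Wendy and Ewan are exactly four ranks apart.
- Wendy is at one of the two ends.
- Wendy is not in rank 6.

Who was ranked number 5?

Ewan

With clues 1–2, Wendy is ruled out for rank 5.
With clues 1–3, Bob, Elif, Jonas, and Yusuf are ruled out for rank 5.
So rank 5 is Ewan.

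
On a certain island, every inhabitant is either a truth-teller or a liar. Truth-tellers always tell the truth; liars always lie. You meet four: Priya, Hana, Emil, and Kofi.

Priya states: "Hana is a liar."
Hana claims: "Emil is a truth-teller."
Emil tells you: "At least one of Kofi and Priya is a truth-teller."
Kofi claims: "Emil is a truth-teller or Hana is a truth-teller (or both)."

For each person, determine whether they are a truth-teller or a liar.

Consider Priya. Suppose Priya is a truth-teller.
Then no assignment of the remaining roles makes every statement match its speaker's type — contradiction.
So Priya is a liar.
Consider Hana. Suppose Hana is a liar.
Then Priya's statement comes out true, contradicting Priya being a liar.
So Hana is a truth-teller.
With that fixed, Kofi's statement is true, so Kofi is a truth-teller.
With that fixed, Emil's statement is true, so Emil is a truth-teller.

Priya: liar, Hana: truth-teller, Emil: truth-teller, Kofi: truth-teller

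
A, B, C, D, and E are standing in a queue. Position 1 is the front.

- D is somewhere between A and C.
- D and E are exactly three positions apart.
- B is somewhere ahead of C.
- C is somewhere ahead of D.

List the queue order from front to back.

From clue 1: D is in {2,3,4}.
From clues 1–2: D is in {2,4}.
From clues 1–3: B is in {2,3}.
From clues 1–4: E → position 1, B → position 2, C → position 3, D → position 4, A → position 5.

E, B, C, D, A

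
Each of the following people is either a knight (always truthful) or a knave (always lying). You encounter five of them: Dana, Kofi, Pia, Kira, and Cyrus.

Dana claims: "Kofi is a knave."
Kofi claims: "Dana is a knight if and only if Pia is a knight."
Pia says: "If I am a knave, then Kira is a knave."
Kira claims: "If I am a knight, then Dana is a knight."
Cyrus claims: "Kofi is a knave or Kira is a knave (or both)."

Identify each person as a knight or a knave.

Consider Dana. Suppose Dana is a knave.
Then whichever role Kira has, Kira's statement has the wrong truth value — contradiction.
So Dana is a knight.
With that fixed, Kira's statement is true, so Kira is a knight.
Consider Kofi. Suppose Kofi is a knight.
Then Dana's statement comes out false, contradicting Dana being a knight.
So Kofi is a knave.
With that fixed, Cyrus's statement is true, so Cyrus is a knight.
Consider Pia. Suppose Pia is a knight.
Then Kofi's statement comes out true, contradicting Kofi being a knave.
So Pia is a knave.

Dana: knight, Kofi: knave, Pia: knave, Kira: knight, Cyrus: knight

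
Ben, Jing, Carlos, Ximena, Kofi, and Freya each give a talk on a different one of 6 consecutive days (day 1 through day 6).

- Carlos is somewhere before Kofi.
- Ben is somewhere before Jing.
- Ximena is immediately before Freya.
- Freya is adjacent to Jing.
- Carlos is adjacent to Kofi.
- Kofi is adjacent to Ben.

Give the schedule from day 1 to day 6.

Carlos, Kofi, Ben, Ximena, Freya, Jing

From clue 1: Carlos is in {1,2,3,4,5}.
From clues 1–2: Ben is in {1,2,3,4,5}.
From clues 1–4: Ben is in {1,2,3}.
From clues 1–5: Ben is in {1,3}.
From clues 1–6: Carlos → day 1, Kofi → day 2, Ben → day 3, Ximena → day 4, Freya → day 5, Jing → day 6.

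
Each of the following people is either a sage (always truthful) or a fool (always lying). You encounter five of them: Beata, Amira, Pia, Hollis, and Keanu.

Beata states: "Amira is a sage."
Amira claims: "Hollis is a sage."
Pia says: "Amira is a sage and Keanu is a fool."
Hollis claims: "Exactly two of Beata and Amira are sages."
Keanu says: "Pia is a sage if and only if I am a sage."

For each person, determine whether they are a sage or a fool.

Consider Beata. Suppose Beata is a fool.
Then no assignment of the remaining roles makes every statement match its speaker's type — contradiction.
So Beata is a sage.
Consider Amira. Suppose Amira is a fool.
Then Beata's statement comes out false, contradicting Beata being a sage.
So Amira is a sage.
With that fixed, Hollis's statement is true, so Hollis is a sage.
Consider Pia. Suppose Pia is a fool.
Then whichever role Keanu has, Keanu's statement has the wrong truth value — contradiction.
So Pia is a sage.
Consider Keanu. Suppose Keanu is a sage.
Then Pia's statement comes out false, contradicting Pia being a sage.
So Keanu is a fool.

Beata: sage, Amira: sage, Pia: sage, Hollis: sage, Keanu: fool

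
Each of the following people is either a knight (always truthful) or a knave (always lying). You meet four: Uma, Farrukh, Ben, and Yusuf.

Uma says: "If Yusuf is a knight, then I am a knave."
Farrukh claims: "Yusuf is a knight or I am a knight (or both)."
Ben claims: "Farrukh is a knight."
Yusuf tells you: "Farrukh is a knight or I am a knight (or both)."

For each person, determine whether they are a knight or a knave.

Uma: knight, Farrukh: knave, Ben: knave, Yusuf: knave

Consider Uma. Suppose Uma is a knave.
Then Uma's own statement would have to be false, but it can't be — contradiction.
So Uma is a knight.
Consider Farrukh. Suppose Farrukh is a knight.
Then no assignment of the remaining roles makes every statement match its speaker's type — contradiction.
So Farrukh is a knave.
With that fixed, Ben's statement is false, so Ben is a knave.
Consider Yusuf. Suppose Yusuf is a knight.
Then Uma's statement comes out false, contradicting Uma being a knight.
So Yusuf is a knave.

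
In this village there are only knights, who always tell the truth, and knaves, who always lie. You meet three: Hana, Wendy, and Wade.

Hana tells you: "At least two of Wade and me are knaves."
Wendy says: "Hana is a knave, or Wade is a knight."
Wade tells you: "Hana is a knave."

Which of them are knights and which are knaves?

Hana: knave, Wendy: knight, Wade: knight

Consider Hana. Suppose Hana is a knight.
Then Hana's own statement would have to be true, but it can't be — contradiction.
So Hana is a knave.
With that fixed, Wendy's statement is true, so Wendy is a knight.
With that fixed, Wade's statement is true, so Wade is a knight.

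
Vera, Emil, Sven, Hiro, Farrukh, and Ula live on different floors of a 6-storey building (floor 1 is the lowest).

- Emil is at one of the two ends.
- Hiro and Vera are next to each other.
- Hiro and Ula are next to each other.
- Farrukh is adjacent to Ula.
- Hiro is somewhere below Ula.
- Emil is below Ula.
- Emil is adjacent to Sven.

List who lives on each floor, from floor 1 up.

Emil, Sven, Vera, Hiro, Ula, Farrukh

From clue 1: Emil is in {1,6}.
From clues 1–6: Emil → floor 1.
From clues 1–7: Sven → floor 2, Vera → floor 3, Hiro → floor 4, Ula → floor 5, Farrukh → floor 6.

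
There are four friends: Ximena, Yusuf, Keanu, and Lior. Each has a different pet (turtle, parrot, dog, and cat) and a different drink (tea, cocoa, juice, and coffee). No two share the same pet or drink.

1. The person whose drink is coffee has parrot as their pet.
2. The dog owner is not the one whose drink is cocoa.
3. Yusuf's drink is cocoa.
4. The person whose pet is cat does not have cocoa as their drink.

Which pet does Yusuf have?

turtle

With clues 1–3, dog and parrot are impossible for Yusuf's pet.
With clues 1–4, cat is impossible for Yusuf's pet.
That leaves turtle.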